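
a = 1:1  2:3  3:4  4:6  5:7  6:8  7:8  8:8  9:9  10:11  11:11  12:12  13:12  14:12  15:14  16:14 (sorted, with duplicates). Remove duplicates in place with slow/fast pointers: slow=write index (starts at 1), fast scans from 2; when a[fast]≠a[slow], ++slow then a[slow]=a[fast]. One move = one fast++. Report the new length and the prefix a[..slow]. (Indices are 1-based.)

(s=1,f=2) a[fast]=3≠a[slow]=1 write a[2]=3 → slow++,fast++
(s=2,f=3) a[fast]=4≠a[slow]=3 write a[3]=4 → slow++,fast++
(s=3,f=4) a[fast]=6≠a[slow]=4 write a[4]=6 → slow++,fast++
(s=4,f=5) a[fast]=7≠a[slow]=6 write a[5]=7 → slow++,fast++
(s=5,f=6) a[fast]=8≠a[slow]=7 write a[6]=8 → slow++,fast++
(s=6,f=7) a[fast]=8=a[slow] dup → fast++
(s=6,f=8) a[fast]=8=a[slow] dup → fast++
(s=6,f=9) a[fast]=9≠a[slow]=8 write a[7]=9 → slow++,fast++
(s=7,f=10) a[fast]=11≠a[slow]=9 write a[8]=11 → slow++,fast++
(s=8,f=11) a[fast]=11=a[slow] dup → fast++
(s=8,f=12) a[fast]=12≠a[slow]=11 write a[9]=12 → slow++,fast++
(s=9,f=13) a[fast]=12=a[slow] dup → fast++
(s=9,f=14) a[fast]=12=a[slow] dup → fast++
(s=9,f=15) a[fast]=14≠a[slow]=12 write a[10]=14 → slow++,fast++
(s=10,f=16) a[fast]=14=a[slow] dup → fast++

length 10; prefix = [1, 3, 4, 6, 7, 8, 9, 11, 12, 14]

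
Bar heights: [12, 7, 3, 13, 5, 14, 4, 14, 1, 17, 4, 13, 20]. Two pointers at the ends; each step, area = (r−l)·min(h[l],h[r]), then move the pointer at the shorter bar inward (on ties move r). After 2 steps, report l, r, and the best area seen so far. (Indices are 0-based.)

[0,12] min(12,20)*12=144 best=144 * → l++
[1,12] min(7,20)*11=77 best=144 → l++

l=2, r=12, best area=144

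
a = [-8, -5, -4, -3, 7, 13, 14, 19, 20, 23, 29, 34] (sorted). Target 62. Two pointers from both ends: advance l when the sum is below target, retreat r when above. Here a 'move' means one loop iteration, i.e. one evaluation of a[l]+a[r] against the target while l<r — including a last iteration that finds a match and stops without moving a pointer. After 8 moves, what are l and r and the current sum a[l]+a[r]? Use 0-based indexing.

l=8, r=11, sum=54

[0,11] -8+34=26 <62 → l++
[1,11] -5+34=29 <62 → l++
[2,11] -4+34=30 <62 → l++
[3,11] -3+34=31 <62 → l++
[4,11] 7+34=41 <62 → l++
[5,11] 13+34=47 <62 → l++
[6,11] 14+34=48 <62 → l++
[7,11] 19+34=53 <62 → l++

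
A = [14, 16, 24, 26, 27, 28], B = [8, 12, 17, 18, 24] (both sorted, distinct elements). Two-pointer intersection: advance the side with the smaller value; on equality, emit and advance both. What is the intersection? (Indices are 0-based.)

intersection = [24]

i=0 j=0: 14>8, j++
i=0 j=1: 14>12, j++
i=0 j=2: 14<17, i++
i=1 j=2: 16<17, i++
i=2 j=2: 24>17, j++
i=2 j=3: 24>18, j++
i=2 j=4: 24==24 emit, i++,j++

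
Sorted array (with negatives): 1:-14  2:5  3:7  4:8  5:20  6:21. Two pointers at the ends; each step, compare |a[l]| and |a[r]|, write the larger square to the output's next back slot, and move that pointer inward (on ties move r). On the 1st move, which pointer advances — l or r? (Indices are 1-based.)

l=1 r=6: |-14|<=|21| out[6]=441, r--

r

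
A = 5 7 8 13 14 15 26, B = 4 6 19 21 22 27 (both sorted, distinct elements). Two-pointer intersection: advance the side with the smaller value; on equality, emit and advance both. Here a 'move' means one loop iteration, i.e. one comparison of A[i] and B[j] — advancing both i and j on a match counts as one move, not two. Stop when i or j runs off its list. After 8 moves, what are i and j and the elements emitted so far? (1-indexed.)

i=1 j=1: 5>4, j++
i=1 j=2: 5<6, i++
i=2 j=2: 7>6, j++
i=2 j=3: 7<19, i++
i=3 j=3: 8<19, i++
i=4 j=3: 13<19, i++
i=5 j=3: 14<19, i++
i=6 j=3: 15<19, i++

i=7, j=3, emitted=[]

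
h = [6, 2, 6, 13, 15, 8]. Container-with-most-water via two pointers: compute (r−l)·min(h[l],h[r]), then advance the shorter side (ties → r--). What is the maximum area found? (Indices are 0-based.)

max area = 30

l=0 r=5: min(6,8)*5=30 best=30 *, l++
l=1 r=5: min(2,8)*4=8 best=30, l++
l=2 r=5: min(6,8)*3=18 best=30, l++
l=3 r=5: min(13,8)*2=16 best=30, r--
l=3 r=4: min(13,15)*1=13 best=30, l++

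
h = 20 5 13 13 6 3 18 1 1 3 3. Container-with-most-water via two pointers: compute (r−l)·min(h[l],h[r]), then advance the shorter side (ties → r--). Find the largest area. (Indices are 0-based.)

max area = 108

l=0 r=10: min(20,3)*10=30 best=30 *, r--
l=0 r=9: min(20,3)*9=27 best=30, r--
l=0 r=8: min(20,1)*8=8 best=30, r--
l=0 r=7: min(20,1)*7=7 best=30, r--
l=0 r=6: min(20,18)*6=108 best=108 *, r--
l=0 r=5: min(20,3)*5=15 best=108, r--
l=0 r=4: min(20,6)*4=24 best=108, r--
l=0 r=3: min(20,13)*3=39 best=108, r--
l=0 r=2: min(20,13)*2=26 best=108, r--
l=0 r=1: min(20,5)*1=5 best=108, r--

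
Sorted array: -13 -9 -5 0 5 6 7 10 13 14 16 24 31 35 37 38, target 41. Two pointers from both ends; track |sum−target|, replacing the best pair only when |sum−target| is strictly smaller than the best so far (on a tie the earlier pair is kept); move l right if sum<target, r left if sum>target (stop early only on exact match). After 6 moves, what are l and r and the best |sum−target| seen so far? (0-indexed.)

l=4, r=13, best |Δ|=1

l=0 r=15: -13+38=25 d=16 *, l++
l=1 r=15: -9+38=29 d=12 *, l++
l=2 r=15: -5+38=33 d=8 *, l++
l=3 r=15: 0+38=38 d=3 *, l++
l=4 r=15: 5+38=43 d=2 *, r--
l=4 r=14: 5+37=42 d=1 *, r--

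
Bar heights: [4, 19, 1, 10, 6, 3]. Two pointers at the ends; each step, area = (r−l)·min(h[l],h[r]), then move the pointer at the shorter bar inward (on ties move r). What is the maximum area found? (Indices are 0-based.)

max area = 20

l=0 r=5: min(4,3)*5=15 best=15 *, r--
l=0 r=4: min(4,6)*4=16 best=16 *, l++
l=1 r=4: min(19,6)*3=18 best=18 *, r--
l=1 r=3: min(19,10)*2=20 best=20 *, r--
l=1 r=2: min(19,1)*1=1 best=20, r--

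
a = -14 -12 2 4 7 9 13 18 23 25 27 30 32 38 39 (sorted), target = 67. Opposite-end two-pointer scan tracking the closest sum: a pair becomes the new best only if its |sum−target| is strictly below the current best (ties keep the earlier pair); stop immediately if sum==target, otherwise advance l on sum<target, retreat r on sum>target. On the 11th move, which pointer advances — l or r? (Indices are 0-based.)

l=0 r=14: -14+39=25 d=42 *, l++
l=1 r=14: -12+39=27 d=40 *, l++
l=2 r=14: 2+39=41 d=26 *, l++
l=3 r=14: 4+39=43 d=24 *, l++
l=4 r=14: 7+39=46 d=21 *, l++
l=5 r=14: 9+39=48 d=19 *, l++
l=6 r=14: 13+39=52 d=15 *, l++
l=7 r=14: 18+39=57 d=10 *, l++
l=8 r=14: 23+39=62 d=5 *, l++
l=9 r=14: 25+39=64 d=3 *, l++
l=10 r=14: 27+39=66 d=1 *, l++

l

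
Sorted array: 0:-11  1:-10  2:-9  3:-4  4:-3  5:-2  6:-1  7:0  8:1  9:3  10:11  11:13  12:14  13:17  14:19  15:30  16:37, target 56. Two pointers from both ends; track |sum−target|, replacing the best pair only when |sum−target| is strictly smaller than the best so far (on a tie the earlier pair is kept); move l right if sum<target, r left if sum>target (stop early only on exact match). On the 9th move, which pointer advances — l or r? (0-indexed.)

[0,16] -11+37=26 d=30 * → l++
[1,16] -10+37=27 d=29 * → l++
[2,16] -9+37=28 d=28 * → l++
[3,16] -4+37=33 d=23 * → l++
[4,16] -3+37=34 d=22 * → l++
[5,16] -2+37=35 d=21 * → l++
[6,16] -1+37=36 d=20 * → l++
[7,16] 0+37=37 d=19 * → l++
[8,16] 1+37=38 d=18 * → l++

l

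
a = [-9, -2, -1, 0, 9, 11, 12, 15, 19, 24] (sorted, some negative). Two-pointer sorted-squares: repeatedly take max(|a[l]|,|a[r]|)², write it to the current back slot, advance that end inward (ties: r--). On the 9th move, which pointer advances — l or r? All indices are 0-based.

l=0 r=9: |-9|<=|24| out[9]=576, r--
l=0 r=8: |-9|<=|19| out[8]=361, r--
l=0 r=7: |-9|<=|15| out[7]=225, r--
l=0 r=6: |-9|<=|12| out[6]=144, r--
l=0 r=5: |-9|<=|11| out[5]=121, r--
l=0 r=4: |-9|<=|9| out[4]=81, r--
l=0 r=3: |-9|>|0| out[3]=81, l++
l=1 r=3: |-2|>|0| out[2]=4, l++
l=2 r=3: |-1|>|0| out[1]=1, l++

l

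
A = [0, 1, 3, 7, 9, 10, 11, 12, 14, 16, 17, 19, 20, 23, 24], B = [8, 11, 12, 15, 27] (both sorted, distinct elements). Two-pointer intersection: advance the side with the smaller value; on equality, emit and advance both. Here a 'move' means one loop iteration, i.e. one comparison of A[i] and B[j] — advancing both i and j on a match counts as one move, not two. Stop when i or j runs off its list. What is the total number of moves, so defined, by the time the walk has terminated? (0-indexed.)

17 moves

[i=0,j=0] 0<8 → i++
[i=1,j=0] 1<8 → i++
[i=2,j=0] 3<8 → i++
[i=3,j=0] 7<8 → i++
[i=4,j=0] 9>8 → j++
[i=4,j=1] 9<11 → i++
[i=5,j=1] 10<11 → i++
[i=6,j=1] 11==11 emit → i++,j++
[i=7,j=2] 12==12 emit → i++,j++
[i=8,j=3] 14<15 → i++
[i=9,j=3] 16>15 → j++
[i=9,j=4] 16<27 → i++
[i=10,j=4] 17<27 → i++
[i=11,j=4] 19<27 → i++
[i=12,j=4] 20<27 → i++
[i=13,j=4] 23<27 → i++
[i=14,j=4] 24<27 → i++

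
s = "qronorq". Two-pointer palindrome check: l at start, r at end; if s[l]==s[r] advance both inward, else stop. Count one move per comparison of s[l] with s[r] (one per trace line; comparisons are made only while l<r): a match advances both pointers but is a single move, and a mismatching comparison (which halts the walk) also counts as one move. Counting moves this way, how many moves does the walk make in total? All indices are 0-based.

3 moves

[0,6] 'q'=='q' → l++,r--
[1,5] 'r'=='r' → l++,r--
[2,4] 'o'=='o' → l++,r--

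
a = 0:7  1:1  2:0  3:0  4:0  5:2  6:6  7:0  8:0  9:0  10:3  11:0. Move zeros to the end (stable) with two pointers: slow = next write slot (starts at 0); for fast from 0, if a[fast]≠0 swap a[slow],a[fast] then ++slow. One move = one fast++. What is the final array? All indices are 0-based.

[7, 1, 2, 6, 3, 0, 0, 0, 0, 0, 0, 0]

slow=0 fast=0: a[fast]=7≠0 swap→a[0]=7, slow++,fast++
slow=1 fast=1: a[fast]=1≠0 swap→a[1]=1, slow++,fast++
slow=2 fast=2: a[fast]=0, fast++
slow=2 fast=3: a[fast]=0, fast++
slow=2 fast=4: a[fast]=0, fast++
slow=2 fast=5: a[fast]=2≠0 swap→a[2]=2, slow++,fast++
slow=3 fast=6: a[fast]=6≠0 swap→a[3]=6, slow++,fast++
slow=4 fast=7: a[fast]=0, fast++
slow=4 fast=8: a[fast]=0, fast++
slow=4 fast=9: a[fast]=0, fast++
slow=4 fast=10: a[fast]=3≠0 swap→a[4]=3, slow++,fast++
slow=5 fast=11: a[fast]=0, fast++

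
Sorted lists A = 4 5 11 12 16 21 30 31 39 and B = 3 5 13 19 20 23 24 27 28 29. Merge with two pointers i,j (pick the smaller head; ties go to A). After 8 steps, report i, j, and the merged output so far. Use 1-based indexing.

i=6, j=4, merged so far=[3, 4, 5, 5, 11, 12, 13, 16]

[i=1,j=1] A[i]=4>B[j]=3 take 3 → j++
[i=1,j=2] A[i]=4<=B[j]=5 take 4 → i++
[i=2,j=2] A[i]=5<=B[j]=5 take 5 → i++
[i=3,j=2] A[i]=11>B[j]=5 take 5 → j++
[i=3,j=3] A[i]=11<=B[j]=13 take 11 → i++
[i=4,j=3] A[i]=12<=B[j]=13 take 12 → i++
[i=5,j=3] A[i]=16>B[j]=13 take 13 → j++
[i=5,j=4] A[i]=16<=B[j]=19 take 16 → i++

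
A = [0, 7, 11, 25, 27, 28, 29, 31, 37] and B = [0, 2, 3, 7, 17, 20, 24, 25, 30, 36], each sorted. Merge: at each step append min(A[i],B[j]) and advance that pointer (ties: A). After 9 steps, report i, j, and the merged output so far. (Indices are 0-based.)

i=3, j=6, merged so far=[0, 0, 2, 3, 7, 7, 11, 17, 20]

[i=0,j=0] A[i]=0<=B[j]=0 take 0 → i++
[i=1,j=0] A[i]=7>B[j]=0 take 0 → j++
[i=1,j=1] A[i]=7>B[j]=2 take 2 → j++
[i=1,j=2] A[i]=7>B[j]=3 take 3 → j++
[i=1,j=3] A[i]=7<=B[j]=7 take 7 → i++
[i=2,j=3] A[i]=11>B[j]=7 take 7 → j++
[i=2,j=4] A[i]=11<=B[j]=17 take 11 → i++
[i=3,j=4] A[i]=25>B[j]=17 take 17 → j++
[i=3,j=5] A[i]=25>B[j]=20 take 20 → j++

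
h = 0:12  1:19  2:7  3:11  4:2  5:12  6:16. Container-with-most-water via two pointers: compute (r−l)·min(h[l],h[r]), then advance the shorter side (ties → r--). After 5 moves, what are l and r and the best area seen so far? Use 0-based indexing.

[0,6] min(12,16)*6=72 best=72 * → l++
[1,6] min(19,16)*5=80 best=80 * → r--
[1,5] min(19,12)*4=48 best=80 → r--
[1,4] min(19,2)*3=6 best=80 → r--
[1,3] min(19,11)*2=22 best=80 → r--

l=1, r=2, best area=80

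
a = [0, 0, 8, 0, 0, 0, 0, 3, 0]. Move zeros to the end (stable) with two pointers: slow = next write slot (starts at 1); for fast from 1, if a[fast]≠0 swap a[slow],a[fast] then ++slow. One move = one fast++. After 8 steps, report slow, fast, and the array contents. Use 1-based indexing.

slow=1 fast=1: a[fast]=0, fast++
slow=1 fast=2: a[fast]=0, fast++
slow=1 fast=3: a[fast]=8≠0 swap→a[1]=8, slow++,fast++
slow=2 fast=4: a[fast]=0, fast++
slow=2 fast=5: a[fast]=0, fast++
slow=2 fast=6: a[fast]=0, fast++
slow=2 fast=7: a[fast]=0, fast++
slow=2 fast=8: a[fast]=3≠0 swap→a[2]=3, slow++,fast++

slow=3, fast=9, a=[8, 3, 0, 0, 0, 0, 0, 0, 0]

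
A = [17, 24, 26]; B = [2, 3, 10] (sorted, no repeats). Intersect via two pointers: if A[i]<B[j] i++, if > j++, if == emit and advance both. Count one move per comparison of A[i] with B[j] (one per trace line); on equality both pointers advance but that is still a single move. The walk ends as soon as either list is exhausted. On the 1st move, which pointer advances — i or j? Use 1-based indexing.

i=1 j=1: 17>2, j++

j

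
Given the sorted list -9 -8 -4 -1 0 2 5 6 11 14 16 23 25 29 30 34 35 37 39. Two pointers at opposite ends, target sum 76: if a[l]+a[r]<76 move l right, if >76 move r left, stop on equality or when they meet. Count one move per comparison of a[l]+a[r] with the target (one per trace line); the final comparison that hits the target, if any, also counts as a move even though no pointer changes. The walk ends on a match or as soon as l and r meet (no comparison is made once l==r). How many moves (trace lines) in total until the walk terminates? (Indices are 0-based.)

18 moves

[0,18] -9+39=30 <76 → l++
[1,18] -8+39=31 <76 → l++
[2,18] -4+39=35 <76 → l++
[3,18] -1+39=38 <76 → l++
[4,18] 0+39=39 <76 → l++
[5,18] 2+39=41 <76 → l++
[6,18] 5+39=44 <76 → l++
[7,18] 6+39=45 <76 → l++
[8,18] 11+39=50 <76 → l++
[9,18] 14+39=53 <76 → l++
[10,18] 16+39=55 <76 → l++
[11,18] 23+39=62 <76 → l++
[12,18] 25+39=64 <76 → l++
[13,18] 29+39=68 <76 → l++
[14,18] 30+39=69 <76 → l++
[15,18] 34+39=73 <76 → l++
[16,18] 35+39=74 <76 → l++
[17,18] 37+39=76 → found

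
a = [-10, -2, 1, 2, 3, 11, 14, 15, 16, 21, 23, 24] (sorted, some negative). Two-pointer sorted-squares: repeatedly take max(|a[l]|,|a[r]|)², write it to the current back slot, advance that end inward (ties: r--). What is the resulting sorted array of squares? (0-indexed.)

[1, 4, 4, 9, 100, 121, 196, 225, 256, 441, 529, 576]

l=0 r=11: |-10|<=|24| out[11]=576, r--
l=0 r=10: |-10|<=|23| out[10]=529, r--
l=0 r=9: |-10|<=|21| out[9]=441, r--
l=0 r=8: |-10|<=|16| out[8]=256, r--
l=0 r=7: |-10|<=|15| out[7]=225, r--
l=0 r=6: |-10|<=|14| out[6]=196, r--
l=0 r=5: |-10|<=|11| out[5]=121, r--
l=0 r=4: |-10|>|3| out[4]=100, l++
l=1 r=4: |-2|<=|3| out[3]=9, r--
l=1 r=3: |-2|<=|2| out[2]=4, r--
l=1 r=2: |-2|>|1| out[1]=4, l++
l=2 r=2: |1|<=|1| out[0]=1, r--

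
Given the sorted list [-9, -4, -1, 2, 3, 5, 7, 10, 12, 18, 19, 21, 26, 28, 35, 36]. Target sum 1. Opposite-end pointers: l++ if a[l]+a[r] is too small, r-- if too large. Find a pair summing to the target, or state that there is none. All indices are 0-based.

l=0 r=15: -9+36=27 >1, r--
l=0 r=14: -9+35=26 >1, r--
l=0 r=13: -9+28=19 >1, r--
l=0 r=12: -9+26=17 >1, r--
l=0 r=11: -9+21=12 >1, r--
l=0 r=10: -9+19=10 >1, r--
l=0 r=9: -9+18=9 >1, r--
l=0 r=8: -9+12=3 >1, r--
l=0 r=7: -9+10=1, found

(-9, 10)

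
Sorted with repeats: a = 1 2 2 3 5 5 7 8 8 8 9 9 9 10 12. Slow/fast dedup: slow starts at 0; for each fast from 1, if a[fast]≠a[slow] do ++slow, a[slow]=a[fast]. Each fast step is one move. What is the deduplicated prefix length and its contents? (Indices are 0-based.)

(s=0,f=1) a[fast]=2≠a[slow]=1 write a[1]=2 → slow++,fast++
(s=1,f=2) a[fast]=2=a[slow] dup → fast++
(s=1,f=3) a[fast]=3≠a[slow]=2 write a[2]=3 → slow++,fast++
(s=2,f=4) a[fast]=5≠a[slow]=3 write a[3]=5 → slow++,fast++
(s=3,f=5) a[fast]=5=a[slow] dup → fast++
(s=3,f=6) a[fast]=7≠a[slow]=5 write a[4]=7 → slow++,fast++
(s=4,f=7) a[fast]=8≠a[slow]=7 write a[5]=8 → slow++,fast++
(s=5,f=8) a[fast]=8=a[slow] dup → fast++
(s=5,f=9) a[fast]=8=a[slow] dup → fast++
(s=5,f=10) a[fast]=9≠a[slow]=8 write a[6]=9 → slow++,fast++
(s=6,f=11) a[fast]=9=a[slow] dup → fast++
(s=6,f=12) a[fast]=9=a[slow] dup → fast++
(s=6,f=13) a[fast]=10≠a[slow]=9 write a[7]=10 → slow++,fast++
(s=7,f=14) a[fast]=12≠a[slow]=10 write a[8]=12 → slow++,fast++

length 9; prefix = [1, 2, 3, 5, 7, 8, 9, 10, 12]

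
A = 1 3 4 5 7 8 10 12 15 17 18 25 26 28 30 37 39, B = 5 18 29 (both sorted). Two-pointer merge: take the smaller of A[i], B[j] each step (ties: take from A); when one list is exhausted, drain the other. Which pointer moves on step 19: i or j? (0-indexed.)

i

[i=0,j=0] A[i]=1<=B[j]=5 take 1 → i++
[i=1,j=0] A[i]=3<=B[j]=5 take 3 → i++
[i=2,j=0] A[i]=4<=B[j]=5 take 4 → i++
[i=3,j=0] A[i]=5<=B[j]=5 take 5 → i++
[i=4,j=0] A[i]=7>B[j]=5 take 5 → j++
[i=4,j=1] A[i]=7<=B[j]=18 take 7 → i++
[i=5,j=1] A[i]=8<=B[j]=18 take 8 → i++
[i=6,j=1] A[i]=10<=B[j]=18 take 10 → i++
[i=7,j=1] A[i]=12<=B[j]=18 take 12 → i++
[i=8,j=1] A[i]=15<=B[j]=18 take 15 → i++
[i=9,j=1] A[i]=17<=B[j]=18 take 17 → i++
[i=10,j=1] A[i]=18<=B[j]=18 take 18 → i++
[i=11,j=1] A[i]=25>B[j]=18 take 18 → j++
[i=11,j=2] A[i]=25<=B[j]=29 take 25 → i++
[i=12,j=2] A[i]=26<=B[j]=29 take 26 → i++
[i=13,j=2] A[i]=28<=B[j]=29 take 28 → i++
[i=14,j=2] A[i]=30>B[j]=29 take 29 → j++
[i=14,j=3] B done, take A[i]=30 → i++
[i=15,j=3] B done, take A[i]=37 → i++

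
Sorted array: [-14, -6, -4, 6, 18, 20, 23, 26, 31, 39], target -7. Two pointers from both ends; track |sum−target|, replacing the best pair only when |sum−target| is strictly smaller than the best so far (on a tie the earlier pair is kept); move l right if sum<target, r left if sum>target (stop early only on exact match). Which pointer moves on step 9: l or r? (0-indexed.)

l

[0,9] -14+39=25 d=32 * → r--
[0,8] -14+31=17 d=24 * → r--
[0,7] -14+26=12 d=19 * → r--
[0,6] -14+23=9 d=16 * → r--
[0,5] -14+20=6 d=13 * → r--
[0,4] -14+18=4 d=11 * → r--
[0,3] -14+6=-8 d=1 * → l++
[1,3] -6+6=0 d=7 → r--
[1,2] -6+-4=-10 d=3 → l++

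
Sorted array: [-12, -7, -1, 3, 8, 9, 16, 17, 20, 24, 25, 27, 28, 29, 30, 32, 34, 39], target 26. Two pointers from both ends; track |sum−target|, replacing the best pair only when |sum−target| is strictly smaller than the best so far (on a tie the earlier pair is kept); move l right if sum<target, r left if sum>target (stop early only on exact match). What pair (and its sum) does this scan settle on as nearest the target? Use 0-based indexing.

pair (-1, 27) with sum 26 (|Δ|=0)

[0,17] -12+39=27 d=1 * → r--
[0,16] -12+34=22 d=4 → l++
[1,16] -7+34=27 d=1 → r--
[1,15] -7+32=25 d=1 → l++
[2,15] -1+32=31 d=5 → r--
[2,14] -1+30=29 d=3 → r--
[2,13] -1+29=28 d=2 → r--
[2,12] -1+28=27 d=1 → r--
[2,11] -1+27=26 d=0 * → stop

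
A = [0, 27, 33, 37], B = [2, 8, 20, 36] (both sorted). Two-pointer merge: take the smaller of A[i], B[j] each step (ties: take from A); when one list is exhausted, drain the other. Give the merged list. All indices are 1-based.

[i=1,j=1] A[i]=0<=B[j]=2 take 0 → i++
[i=2,j=1] A[i]=27>B[j]=2 take 2 → j++
[i=2,j=2] A[i]=27>B[j]=8 take 8 → j++
[i=2,j=3] A[i]=27>B[j]=20 take 20 → j++
[i=2,j=4] A[i]=27<=B[j]=36 take 27 → i++
[i=3,j=4] A[i]=33<=B[j]=36 take 33 → i++
[i=4,j=4] A[i]=37>B[j]=36 take 36 → j++
[i=4,j=5] B done, take A[i]=37 → i++

[0, 2, 8, 20, 27, 33, 36, 37]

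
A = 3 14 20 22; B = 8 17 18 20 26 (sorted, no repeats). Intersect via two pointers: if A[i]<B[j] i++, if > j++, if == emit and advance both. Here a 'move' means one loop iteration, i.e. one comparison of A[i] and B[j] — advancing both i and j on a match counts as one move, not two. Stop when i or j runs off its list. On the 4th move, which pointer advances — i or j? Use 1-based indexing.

j

[i=1,j=1] 3<8 → i++
[i=2,j=1] 14>8 → j++
[i=2,j=2] 14<17 → i++
[i=3,j=2] 20>17 → j++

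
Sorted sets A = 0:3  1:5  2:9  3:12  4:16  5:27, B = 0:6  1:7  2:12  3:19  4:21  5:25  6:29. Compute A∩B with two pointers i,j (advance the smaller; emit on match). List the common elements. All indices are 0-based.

intersection = [12]

i=0 j=0: 3<6, i++
i=1 j=0: 5<6, i++
i=2 j=0: 9>6, j++
i=2 j=1: 9>7, j++
i=2 j=2: 9<12, i++
i=3 j=2: 12==12 emit, i++,j++
i=4 j=3: 16<19, i++
i=5 j=3: 27>19, j++
i=5 j=4: 27>21, j++
i=5 j=5: 27>25, j++
i=5 j=6: 27<29, i++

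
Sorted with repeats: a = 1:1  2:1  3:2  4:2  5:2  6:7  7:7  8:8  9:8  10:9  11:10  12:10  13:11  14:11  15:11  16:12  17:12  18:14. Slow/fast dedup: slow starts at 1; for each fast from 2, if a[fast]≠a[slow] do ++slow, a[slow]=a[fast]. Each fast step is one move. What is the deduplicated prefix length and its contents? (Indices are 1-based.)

(s=1,f=2) a[fast]=1=a[slow] dup → fast++
(s=1,f=3) a[fast]=2≠a[slow]=1 write a[2]=2 → slow++,fast++
(s=2,f=4) a[fast]=2=a[slow] dup → fast++
(s=2,f=5) a[fast]=2=a[slow] dup → fast++
(s=2,f=6) a[fast]=7≠a[slow]=2 write a[3]=7 → slow++,fast++
(s=3,f=7) a[fast]=7=a[slow] dup → fast++
(s=3,f=8) a[fast]=8≠a[slow]=7 write a[4]=8 → slow++,fast++
(s=4,f=9) a[fast]=8=a[slow] dup → fast++
(s=4,f=10) a[fast]=9≠a[slow]=8 write a[5]=9 → slow++,fast++
(s=5,f=11) a[fast]=10≠a[slow]=9 write a[6]=10 → slow++,fast++
(s=6,f=12) a[fast]=10=a[slow] dup → fast++
(s=6,f=13) a[fast]=11≠a[slow]=10 write a[7]=11 → slow++,fast++
(s=7,f=14) a[fast]=11=a[slow] dup → fast++
(s=7,f=15) a[fast]=11=a[slow] dup → fast++
(s=7,f=16) a[fast]=12≠a[slow]=11 write a[8]=12 → slow++,fast++
(s=8,f=17) a[fast]=12=a[slow] dup → fast++
(s=8,f=18) a[fast]=14≠a[slow]=12 write a[9]=14 → slow++,fast++

length 9; prefix = [1, 2, 7, 8, 9, 10, 11, 12, 14]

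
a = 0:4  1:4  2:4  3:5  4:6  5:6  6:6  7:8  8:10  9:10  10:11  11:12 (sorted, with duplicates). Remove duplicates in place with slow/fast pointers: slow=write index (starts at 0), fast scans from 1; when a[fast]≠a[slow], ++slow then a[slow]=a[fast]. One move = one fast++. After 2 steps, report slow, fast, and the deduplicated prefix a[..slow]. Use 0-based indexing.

slow=0 fast=1: a[fast]=4=a[slow] dup, fast++
slow=0 fast=2: a[fast]=4=a[slow] dup, fast++

slow=0, fast=3, prefix=[4]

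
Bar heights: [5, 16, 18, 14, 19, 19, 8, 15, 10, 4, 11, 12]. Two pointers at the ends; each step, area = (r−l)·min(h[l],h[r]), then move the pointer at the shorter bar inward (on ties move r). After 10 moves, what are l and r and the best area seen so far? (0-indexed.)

l=4, r=5, best area=120

l=0 r=11: min(5,12)*11=55 best=55 *, l++
l=1 r=11: min(16,12)*10=120 best=120 *, r--
l=1 r=10: min(16,11)*9=99 best=120, r--
l=1 r=9: min(16,4)*8=32 best=120, r--
l=1 r=8: min(16,10)*7=70 best=120, r--
l=1 r=7: min(16,15)*6=90 best=120, r--
l=1 r=6: min(16,8)*5=40 best=120, r--
l=1 r=5: min(16,19)*4=64 best=120, l++
l=2 r=5: min(18,19)*3=54 best=120, l++
l=3 r=5: min(14,19)*2=28 best=120, l++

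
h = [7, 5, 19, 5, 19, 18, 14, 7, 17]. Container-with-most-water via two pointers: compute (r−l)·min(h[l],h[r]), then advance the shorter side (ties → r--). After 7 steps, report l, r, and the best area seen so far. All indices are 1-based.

[1,9] min(7,17)*8=56 best=56 * → l++
[2,9] min(5,17)*7=35 best=56 → l++
[3,9] min(19,17)*6=102 best=102 * → r--
[3,8] min(19,7)*5=35 best=102 → r--
[3,7] min(19,14)*4=56 best=102 → r--
[3,6] min(19,18)*3=54 best=102 → r--
[3,5] min(19,19)*2=38 best=102 → r--

l=3, r=4, best area=102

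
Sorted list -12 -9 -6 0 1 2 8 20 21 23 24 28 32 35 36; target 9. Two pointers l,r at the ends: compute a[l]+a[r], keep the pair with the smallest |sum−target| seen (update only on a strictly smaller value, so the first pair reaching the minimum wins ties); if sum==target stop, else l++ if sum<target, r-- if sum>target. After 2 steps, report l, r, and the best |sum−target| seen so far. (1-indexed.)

l=1 r=15: -12+36=24 d=15 *, r--
l=1 r=14: -12+35=23 d=14 *, r--

l=1, r=13, best |Δ|=14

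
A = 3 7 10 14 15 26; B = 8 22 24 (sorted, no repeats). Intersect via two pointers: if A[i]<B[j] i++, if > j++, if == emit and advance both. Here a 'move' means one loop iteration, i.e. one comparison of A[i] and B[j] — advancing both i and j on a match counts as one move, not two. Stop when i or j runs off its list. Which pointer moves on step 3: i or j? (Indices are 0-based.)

[i=0,j=0] 3<8 → i++
[i=1,j=0] 7<8 → i++
[i=2,j=0] 10>8 → j++

j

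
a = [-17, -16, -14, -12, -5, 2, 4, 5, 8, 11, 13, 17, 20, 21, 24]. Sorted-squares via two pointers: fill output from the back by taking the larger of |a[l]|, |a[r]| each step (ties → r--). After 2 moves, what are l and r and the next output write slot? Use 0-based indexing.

l=0 r=14: |-17|<=|24| out[14]=576, r--
l=0 r=13: |-17|<=|21| out[13]=441, r--

l=0, r=12, next write slot=12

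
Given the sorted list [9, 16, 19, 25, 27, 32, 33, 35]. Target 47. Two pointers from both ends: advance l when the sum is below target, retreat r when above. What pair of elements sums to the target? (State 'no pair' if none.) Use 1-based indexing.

[1,8] 9+35=44 <47 → l++
[2,8] 16+35=51 >47 → r--
[2,7] 16+33=49 >47 → r--
[2,6] 16+32=48 >47 → r--
[2,5] 16+27=43 <47 → l++
[3,5] 19+27=46 <47 → l++
[4,5] 25+27=52 >47 → r--

no pair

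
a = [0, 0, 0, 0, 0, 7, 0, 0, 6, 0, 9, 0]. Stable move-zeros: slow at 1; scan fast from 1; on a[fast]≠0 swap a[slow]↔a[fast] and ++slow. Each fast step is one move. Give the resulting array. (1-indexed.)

[7, 6, 9, 0, 0, 0, 0, 0, 0, 0, 0, 0]

slow=1 fast=1: a[fast]=0, fast++
slow=1 fast=2: a[fast]=0, fast++
slow=1 fast=3: a[fast]=0, fast++
slow=1 fast=4: a[fast]=0, fast++
slow=1 fast=5: a[fast]=0, fast++
slow=1 fast=6: a[fast]=7≠0 swap→a[1]=7, slow++,fast++
slow=2 fast=7: a[fast]=0, fast++
slow=2 fast=8: a[fast]=0, fast++
slow=2 fast=9: a[fast]=6≠0 swap→a[2]=6, slow++,fast++
slow=3 fast=10: a[fast]=0, fast++
slow=3 fast=11: a[fast]=9≠0 swap→a[3]=9, slow++,fast++
slow=4 fast=12: a[fast]=0, fast++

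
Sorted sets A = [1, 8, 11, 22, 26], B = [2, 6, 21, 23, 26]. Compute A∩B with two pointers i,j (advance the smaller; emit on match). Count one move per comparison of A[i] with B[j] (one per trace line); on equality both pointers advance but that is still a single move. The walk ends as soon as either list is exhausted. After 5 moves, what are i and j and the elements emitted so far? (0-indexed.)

[i=0,j=0] 1<2 → i++
[i=1,j=0] 8>2 → j++
[i=1,j=1] 8>6 → j++
[i=1,j=2] 8<21 → i++
[i=2,j=2] 11<21 → i++

i=3, j=2, emitted=[]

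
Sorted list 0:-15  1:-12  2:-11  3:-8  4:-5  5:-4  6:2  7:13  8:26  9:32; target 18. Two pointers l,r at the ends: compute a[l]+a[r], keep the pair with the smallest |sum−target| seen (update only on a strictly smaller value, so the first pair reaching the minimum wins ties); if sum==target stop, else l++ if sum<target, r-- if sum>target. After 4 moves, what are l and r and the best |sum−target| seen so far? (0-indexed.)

l=3, r=8, best |Δ|=1

[0,9] -15+32=17 d=1 * → l++
[1,9] -12+32=20 d=2 → r--
[1,8] -12+26=14 d=4 → l++
[2,8] -11+26=15 d=3 → l++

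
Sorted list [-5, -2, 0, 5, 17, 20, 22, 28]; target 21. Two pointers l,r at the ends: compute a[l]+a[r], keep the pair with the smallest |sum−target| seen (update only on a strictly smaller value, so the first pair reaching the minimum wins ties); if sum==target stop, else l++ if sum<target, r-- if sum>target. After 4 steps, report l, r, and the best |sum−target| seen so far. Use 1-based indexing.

l=3, r=6, best |Δ|=1

l=1 r=8: -5+28=23 d=2 *, r--
l=1 r=7: -5+22=17 d=4, l++
l=2 r=7: -2+22=20 d=1 *, l++
l=3 r=7: 0+22=22 d=1, r--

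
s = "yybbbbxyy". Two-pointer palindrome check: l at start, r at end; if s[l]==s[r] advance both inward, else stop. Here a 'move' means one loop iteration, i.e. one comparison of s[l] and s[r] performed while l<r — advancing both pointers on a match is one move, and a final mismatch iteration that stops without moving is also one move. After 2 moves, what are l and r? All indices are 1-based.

l=3, r=7

[1,9] 'y'=='y' → l++,r--
[2,8] 'y'=='y' → l++,r--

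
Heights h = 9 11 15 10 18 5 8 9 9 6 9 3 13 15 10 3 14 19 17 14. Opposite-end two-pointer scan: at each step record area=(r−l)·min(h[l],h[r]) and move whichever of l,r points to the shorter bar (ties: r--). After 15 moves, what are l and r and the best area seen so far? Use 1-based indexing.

l=1 r=20: min(9,14)*19=171 best=171 *, l++
l=2 r=20: min(11,14)*18=198 best=198 *, l++
l=3 r=20: min(15,14)*17=238 best=238 *, r--
l=3 r=19: min(15,17)*16=240 best=240 *, l++
l=4 r=19: min(10,17)*15=150 best=240, l++
l=5 r=19: min(18,17)*14=238 best=240, r--
l=5 r=18: min(18,19)*13=234 best=240, l++
l=6 r=18: min(5,19)*12=60 best=240, l++
l=7 r=18: min(8,19)*11=88 best=240, l++
l=8 r=18: min(9,19)*10=90 best=240, l++
l=9 r=18: min(9,19)*9=81 best=240, l++
l=10 r=18: min(6,19)*8=48 best=240, l++
l=11 r=18: min(9,19)*7=63 best=240, l++
l=12 r=18: min(3,19)*6=18 best=240, l++
l=13 r=18: min(13,19)*5=65 best=240, l++

l=14, r=18, best area=240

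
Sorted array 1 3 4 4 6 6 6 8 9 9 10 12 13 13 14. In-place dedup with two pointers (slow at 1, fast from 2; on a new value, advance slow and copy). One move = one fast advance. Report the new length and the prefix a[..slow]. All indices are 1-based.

slow=1 fast=2: a[fast]=3≠a[slow]=1 write a[2]=3, slow++,fast++
slow=2 fast=3: a[fast]=4≠a[slow]=3 write a[3]=4, slow++,fast++
slow=3 fast=4: a[fast]=4=a[slow] dup, fast++
slow=3 fast=5: a[fast]=6≠a[slow]=4 write a[4]=6, slow++,fast++
slow=4 fast=6: a[fast]=6=a[slow] dup, fast++
slow=4 fast=7: a[fast]=6=a[slow] dup, fast++
slow=4 fast=8: a[fast]=8≠a[slow]=6 write a[5]=8, slow++,fast++
slow=5 fast=9: a[fast]=9≠a[slow]=8 write a[6]=9, slow++,fast++
slow=6 fast=10: a[fast]=9=a[slow] dup, fast++
slow=6 fast=11: a[fast]=10≠a[slow]=9 write a[7]=10, slow++,fast++
slow=7 fast=12: a[fast]=12≠a[slow]=10 write a[8]=12, slow++,fast++
slow=8 fast=13: a[fast]=13≠a[slow]=12 write a[9]=13, slow++,fast++
slow=9 fast=14: a[fast]=13=a[slow] dup, fast++
slow=9 fast=15: a[fast]=14≠a[slow]=13 write a[10]=14, slow++,fast++

length 10; prefix = [1, 3, 4, 6, 8, 9, 10, 12, 13, 14]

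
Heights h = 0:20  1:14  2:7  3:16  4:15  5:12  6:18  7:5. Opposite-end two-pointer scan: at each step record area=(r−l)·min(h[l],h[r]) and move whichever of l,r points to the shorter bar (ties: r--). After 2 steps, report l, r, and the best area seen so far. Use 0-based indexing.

[0,7] min(20,5)*7=35 best=35 * → r--
[0,6] min(20,18)*6=108 best=108 * → r--

l=0, r=5, best area=108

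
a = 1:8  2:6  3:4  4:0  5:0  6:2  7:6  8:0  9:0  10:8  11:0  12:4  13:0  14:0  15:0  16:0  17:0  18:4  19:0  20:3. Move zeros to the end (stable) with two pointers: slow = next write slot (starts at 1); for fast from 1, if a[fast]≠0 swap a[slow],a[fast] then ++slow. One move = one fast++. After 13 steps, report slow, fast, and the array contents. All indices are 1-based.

slow=8, fast=14, a=[8, 6, 4, 2, 6, 8, 4, 0, 0, 0, 0, 0, 0, 0, 0, 0, 0, 4, 0, 3]

(s=1,f=1) a[fast]=8≠0 swap→a[1]=8 → slow++,fast++
(s=2,f=2) a[fast]=6≠0 swap→a[2]=6 → slow++,fast++
(s=3,f=3) a[fast]=4≠0 swap→a[3]=4 → slow++,fast++
(s=4,f=4) a[fast]=0 → fast++
(s=4,f=5) a[fast]=0 → fast++
(s=4,f=6) a[fast]=2≠0 swap→a[4]=2 → slow++,fast++
(s=5,f=7) a[fast]=6≠0 swap→a[5]=6 → slow++,fast++
(s=6,f=8) a[fast]=0 → fast++
(s=6,f=9) a[fast]=0 → fast++
(s=6,f=10) a[fast]=8≠0 swap→a[6]=8 → slow++,fast++
(s=7,f=11) a[fast]=0 → fast++
(s=7,f=12) a[fast]=4≠0 swap→a[7]=4 → slow++,fast++
(s=8,f=13) a[fast]=0 → fast++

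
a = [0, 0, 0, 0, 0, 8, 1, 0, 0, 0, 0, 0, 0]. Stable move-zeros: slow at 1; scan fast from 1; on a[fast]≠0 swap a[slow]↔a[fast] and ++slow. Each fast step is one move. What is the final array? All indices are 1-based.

slow=1 fast=1: a[fast]=0, fast++
slow=1 fast=2: a[fast]=0, fast++
slow=1 fast=3: a[fast]=0, fast++
slow=1 fast=4: a[fast]=0, fast++
slow=1 fast=5: a[fast]=0, fast++
slow=1 fast=6: a[fast]=8≠0 swap→a[1]=8, slow++,fast++
slow=2 fast=7: a[fast]=1≠0 swap→a[2]=1, slow++,fast++
slow=3 fast=8: a[fast]=0, fast++
slow=3 fast=9: a[fast]=0, fast++
slow=3 fast=10: a[fast]=0, fast++
slow=3 fast=11: a[fast]=0, fast++
slow=3 fast=12: a[fast]=0, fast++
slow=3 fast=13: a[fast]=0, fast++

[8, 1, 0, 0, 0, 0, 0, 0, 0, 0, 0, 0, 0]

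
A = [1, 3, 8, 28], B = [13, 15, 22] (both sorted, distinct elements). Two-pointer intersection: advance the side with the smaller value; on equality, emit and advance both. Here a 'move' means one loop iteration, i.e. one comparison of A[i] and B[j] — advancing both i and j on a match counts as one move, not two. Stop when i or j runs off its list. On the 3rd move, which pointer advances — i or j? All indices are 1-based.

i

[i=1,j=1] 1<13 → i++
[i=2,j=1] 3<13 → i++
[i=3,j=1] 8<13 → i++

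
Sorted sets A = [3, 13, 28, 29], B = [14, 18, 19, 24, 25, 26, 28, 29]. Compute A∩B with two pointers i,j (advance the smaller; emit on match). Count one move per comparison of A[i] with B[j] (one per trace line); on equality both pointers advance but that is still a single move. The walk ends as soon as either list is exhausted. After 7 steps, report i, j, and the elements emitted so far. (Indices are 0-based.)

[i=0,j=0] 3<14 → i++
[i=1,j=0] 13<14 → i++
[i=2,j=0] 28>14 → j++
[i=2,j=1] 28>18 → j++
[i=2,j=2] 28>19 → j++
[i=2,j=3] 28>24 → j++
[i=2,j=4] 28>25 → j++

i=2, j=5, emitted=[]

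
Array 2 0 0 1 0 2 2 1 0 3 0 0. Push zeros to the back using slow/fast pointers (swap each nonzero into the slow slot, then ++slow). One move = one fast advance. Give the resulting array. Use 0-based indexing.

[2, 1, 2, 2, 1, 3, 0, 0, 0, 0, 0, 0]

(s=0,f=0) a[fast]=2≠0 swap→a[0]=2 → slow++,fast++
(s=1,f=1) a[fast]=0 → fast++
(s=1,f=2) a[fast]=0 → fast++
(s=1,f=3) a[fast]=1≠0 swap→a[1]=1 → slow++,fast++
(s=2,f=4) a[fast]=0 → fast++
(s=2,f=5) a[fast]=2≠0 swap→a[2]=2 → slow++,fast++
(s=3,f=6) a[fast]=2≠0 swap→a[3]=2 → slow++,fast++
(s=4,f=7) a[fast]=1≠0 swap→a[4]=1 → slow++,fast++
(s=5,f=8) a[fast]=0 → fast++
(s=5,f=9) a[fast]=3≠0 swap→a[5]=3 → slow++,fast++
(s=6,f=10) a[fast]=0 → fast++
(s=6,f=11) a[fast]=0 → fast++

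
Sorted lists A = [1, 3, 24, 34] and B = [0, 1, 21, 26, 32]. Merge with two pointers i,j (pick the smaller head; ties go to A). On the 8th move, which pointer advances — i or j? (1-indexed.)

[i=1,j=1] A[i]=1>B[j]=0 take 0 → j++
[i=1,j=2] A[i]=1<=B[j]=1 take 1 → i++
[i=2,j=2] A[i]=3>B[j]=1 take 1 → j++
[i=2,j=3] A[i]=3<=B[j]=21 take 3 → i++
[i=3,j=3] A[i]=24>B[j]=21 take 21 → j++
[i=3,j=4] A[i]=24<=B[j]=26 take 24 → i++
[i=4,j=4] A[i]=34>B[j]=26 take 26 → j++
[i=4,j=5] A[i]=34>B[j]=32 take 32 → j++

j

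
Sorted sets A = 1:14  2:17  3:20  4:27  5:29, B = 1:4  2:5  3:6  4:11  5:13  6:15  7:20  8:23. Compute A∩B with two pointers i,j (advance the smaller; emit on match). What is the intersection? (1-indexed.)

i=1 j=1: 14>4, j++
i=1 j=2: 14>5, j++
i=1 j=3: 14>6, j++
i=1 j=4: 14>11, j++
i=1 j=5: 14>13, j++
i=1 j=6: 14<15, i++
i=2 j=6: 17>15, j++
i=2 j=7: 17<20, i++
i=3 j=7: 20==20 emit, i++,j++
i=4 j=8: 27>23, j++

intersection = [20]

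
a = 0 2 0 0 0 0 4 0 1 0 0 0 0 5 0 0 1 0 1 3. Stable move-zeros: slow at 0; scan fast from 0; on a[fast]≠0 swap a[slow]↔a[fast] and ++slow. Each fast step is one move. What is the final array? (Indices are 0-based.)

[2, 4, 1, 5, 1, 1, 3, 0, 0, 0, 0, 0, 0, 0, 0, 0, 0, 0, 0, 0]

(s=0,f=0) a[fast]=0 → fast++
(s=0,f=1) a[fast]=2≠0 swap→a[0]=2 → slow++,fast++
(s=1,f=2) a[fast]=0 → fast++
(s=1,f=3) a[fast]=0 → fast++
(s=1,f=4) a[fast]=0 → fast++
(s=1,f=5) a[fast]=0 → fast++
(s=1,f=6) a[fast]=4≠0 swap→a[1]=4 → slow++,fast++
(s=2,f=7) a[fast]=0 → fast++
(s=2,f=8) a[fast]=1≠0 swap→a[2]=1 → slow++,fast++
(s=3,f=9) a[fast]=0 → fast++
(s=3,f=10) a[fast]=0 → fast++
(s=3,f=11) a[fast]=0 → fast++
(s=3,f=12) a[fast]=0 → fast++
(s=3,f=13) a[fast]=5≠0 swap→a[3]=5 → slow++,fast++
(s=4,f=14) a[fast]=0 → fast++
(s=4,f=15) a[fast]=0 → fast++
(s=4,f=16) a[fast]=1≠0 swap→a[4]=1 → slow++,fast++
(s=5,f=17) a[fast]=0 → fast++
(s=5,f=18) a[fast]=1≠0 swap→a[5]=1 → slow++,fast++
(s=6,f=19) a[fast]=3≠0 swap→a[6]=3 → slow++,fast++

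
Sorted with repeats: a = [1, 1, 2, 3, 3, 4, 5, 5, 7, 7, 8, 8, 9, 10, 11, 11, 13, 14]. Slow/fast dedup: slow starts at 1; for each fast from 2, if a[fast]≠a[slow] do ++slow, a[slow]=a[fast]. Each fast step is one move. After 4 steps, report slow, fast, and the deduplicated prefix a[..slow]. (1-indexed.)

slow=3, fast=6, prefix=[1, 2, 3]

slow=1 fast=2: a[fast]=1=a[slow] dup, fast++
slow=1 fast=3: a[fast]=2≠a[slow]=1 write a[2]=2, slow++,fast++
slow=2 fast=4: a[fast]=3≠a[slow]=2 write a[3]=3, slow++,fast++
slow=3 fast=5: a[fast]=3=a[slow] dup, fast++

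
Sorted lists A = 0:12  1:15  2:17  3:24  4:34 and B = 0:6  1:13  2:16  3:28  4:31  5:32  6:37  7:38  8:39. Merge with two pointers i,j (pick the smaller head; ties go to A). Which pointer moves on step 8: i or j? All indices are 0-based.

i=0 j=0: A[i]=12>B[j]=6 take 6, j++
i=0 j=1: A[i]=12<=B[j]=13 take 12, i++
i=1 j=1: A[i]=15>B[j]=13 take 13, j++
i=1 j=2: A[i]=15<=B[j]=16 take 15, i++
i=2 j=2: A[i]=17>B[j]=16 take 16, j++
i=2 j=3: A[i]=17<=B[j]=28 take 17, i++
i=3 j=3: A[i]=24<=B[j]=28 take 24, i++
i=4 j=3: A[i]=34>B[j]=28 take 28, j++

j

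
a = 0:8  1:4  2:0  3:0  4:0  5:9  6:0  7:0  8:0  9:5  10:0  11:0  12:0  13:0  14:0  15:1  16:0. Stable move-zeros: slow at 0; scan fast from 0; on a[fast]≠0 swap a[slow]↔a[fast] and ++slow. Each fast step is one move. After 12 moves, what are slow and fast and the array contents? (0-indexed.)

slow=4, fast=12, a=[8, 4, 9, 5, 0, 0, 0, 0, 0, 0, 0, 0, 0, 0, 0, 1, 0]

(s=0,f=0) a[fast]=8≠0 swap→a[0]=8 → slow++,fast++
(s=1,f=1) a[fast]=4≠0 swap→a[1]=4 → slow++,fast++
(s=2,f=2) a[fast]=0 → fast++
(s=2,f=3) a[fast]=0 → fast++
(s=2,f=4) a[fast]=0 → fast++
(s=2,f=5) a[fast]=9≠0 swap→a[2]=9 → slow++,fast++
(s=3,f=6) a[fast]=0 → fast++
(s=3,f=7) a[fast]=0 → fast++
(s=3,f=8) a[fast]=0 → fast++
(s=3,f=9) a[fast]=5≠0 swap→a[3]=5 → slow++,fast++
(s=4,f=10) a[fast]=0 → fast++
(s=4,f=11) a[fast]=0 → fast++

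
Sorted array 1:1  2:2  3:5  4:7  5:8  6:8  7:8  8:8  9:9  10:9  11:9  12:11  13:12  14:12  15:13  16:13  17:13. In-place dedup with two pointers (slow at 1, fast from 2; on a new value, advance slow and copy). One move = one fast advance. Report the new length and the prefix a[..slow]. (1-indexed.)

length 9; prefix = [1, 2, 5, 7, 8, 9, 11, 12, 13]

slow=1 fast=2: a[fast]=2≠a[slow]=1 write a[2]=2, slow++,fast++
slow=2 fast=3: a[fast]=5≠a[slow]=2 write a[3]=5, slow++,fast++
slow=3 fast=4: a[fast]=7≠a[slow]=5 write a[4]=7, slow++,fast++
slow=4 fast=5: a[fast]=8≠a[slow]=7 write a[5]=8, slow++,fast++
slow=5 fast=6: a[fast]=8=a[slow] dup, fast++
slow=5 fast=7: a[fast]=8=a[slow] dup, fast++
slow=5 fast=8: a[fast]=8=a[slow] dup, fast++
slow=5 fast=9: a[fast]=9≠a[slow]=8 write a[6]=9, slow++,fast++
slow=6 fast=10: a[fast]=9=a[slow] dup, fast++
slow=6 fast=11: a[fast]=9=a[slow] dup, fast++
slow=6 fast=12: a[fast]=11≠a[slow]=9 write a[7]=11, slow++,fast++
slow=7 fast=13: a[fast]=12≠a[slow]=11 write a[8]=12, slow++,fast++
slow=8 fast=14: a[fast]=12=a[slow] dup, fast++
slow=8 fast=15: a[fast]=13≠a[slow]=12 write a[9]=13, slow++,fast++
slow=9 fast=16: a[fast]=13=a[slow] dup, fast++
slow=9 fast=17: a[fast]=13=a[slow] dup, fast++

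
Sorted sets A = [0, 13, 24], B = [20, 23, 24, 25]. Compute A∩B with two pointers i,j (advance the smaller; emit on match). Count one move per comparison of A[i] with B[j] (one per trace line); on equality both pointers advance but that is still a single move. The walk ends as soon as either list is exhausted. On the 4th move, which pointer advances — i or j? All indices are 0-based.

j

i=0 j=0: 0<20, i++
i=1 j=0: 13<20, i++
i=2 j=0: 24>20, j++
i=2 j=1: 24>23, j++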